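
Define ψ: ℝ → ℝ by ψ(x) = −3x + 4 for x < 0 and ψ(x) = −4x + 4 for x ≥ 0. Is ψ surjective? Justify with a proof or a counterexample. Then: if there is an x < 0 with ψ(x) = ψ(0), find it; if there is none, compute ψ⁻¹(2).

1/2

Both pieces are strictly decreasing (slopes −3 and −4), so each is injective on its own interval.
The left piece maps (−∞, 0) onto (4, ∞); the right piece maps [0, ∞) onto (−∞, 4].
These images together cover ℝ, so ψ is surjective.
Because the two images are disjoint, no x < 0 has ψ(x) = ψ(0), so we compute ψ⁻¹(2): 2 lies in (−∞, 4], so solve −4x + 4 = 2: x = (2 − 4)/(−4) = 1/2.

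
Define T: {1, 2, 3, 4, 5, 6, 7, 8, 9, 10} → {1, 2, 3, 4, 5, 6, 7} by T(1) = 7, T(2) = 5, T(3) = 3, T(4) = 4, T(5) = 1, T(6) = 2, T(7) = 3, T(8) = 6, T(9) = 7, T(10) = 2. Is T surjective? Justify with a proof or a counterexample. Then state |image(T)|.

7

Every element of the codomain has a preimage: 1 = T(5), 2 = T(6), 3 = T(3), 4 = T(4), 5 = T(2), 6 = T(8), 7 = T(1).
So T is surjective.
The image of T is {1, 2, 3, 4, 5, 6, 7}, which has 7 elements.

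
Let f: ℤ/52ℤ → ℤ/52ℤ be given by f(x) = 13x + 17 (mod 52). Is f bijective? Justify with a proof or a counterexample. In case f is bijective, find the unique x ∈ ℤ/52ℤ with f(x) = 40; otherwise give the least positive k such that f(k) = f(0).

4

We have gcd(13, 52) = 13 > 1. Taking s = 0 and t = 4: f(0) = 17 and f(4) = 13·4 + 17 = 69 ≡ 17 (mod 52).
So f(0) = f(4) while 0 ≠ 4, so f is not injective, hence not bijective.
Since f is not bijective, we find the least positive k with f(k) = f(0): this means 13k ≡ 0 (mod 52), i.e. 52 ∣ 13k. Since gcd(13, 52) = 13, dividing through by 13 this holds exactly when 4 ∣ k.
The smallest positive such k is 4.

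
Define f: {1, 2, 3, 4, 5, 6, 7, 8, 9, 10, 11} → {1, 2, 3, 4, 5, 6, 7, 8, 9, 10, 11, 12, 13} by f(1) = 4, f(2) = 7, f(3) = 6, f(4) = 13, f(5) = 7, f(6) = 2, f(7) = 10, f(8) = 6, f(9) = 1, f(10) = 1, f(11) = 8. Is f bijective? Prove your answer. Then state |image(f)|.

8

f(2) = 7 = f(5) with 2 ≠ 5, so f is not injective, hence not bijective.
The image of f is {1, 2, 4, 6, 7, 8, 10, 13}, which has 8 elements.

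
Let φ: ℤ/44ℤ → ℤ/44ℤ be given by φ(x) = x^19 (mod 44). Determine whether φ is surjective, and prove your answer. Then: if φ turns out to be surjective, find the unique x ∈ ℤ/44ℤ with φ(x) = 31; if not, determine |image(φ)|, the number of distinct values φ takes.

φ(0) = 0^19 = 0.
φ(22): Repeated squaring mod 44: 22^1 ≡ 22, 22^2 ≡ 22² = 484 ≡ 0, 22^4 ≡ 0² = 0, 22^8 ≡ 0² = 0, 22^16 ≡ 0² = 0. Since 19 = 16 + 2 + 1, 22^19 ≡ 0·0·22: 0·0 = 0, then 0·22 = 0. So 22^19 ≡ 0 (mod 44).
So φ(0) = φ(22) = 0 while 0 ≠ 22, therefore φ is not injective.
A non-injective map from the 44-element set ℤ/44ℤ to itself takes at most 43 distinct values, so it cannot be surjective. So φ is not surjective.
Since φ is not surjective, we determine |image(φ)|. Computing x^19 mod 44 for each x (by repeated squaring, reducing mod 44 at every step), the values φ(0), φ(1), …, φ(43) are: 0, 1, 28, 15, 36, 9, 24, 19, 40, 5, 32, 11, 12, 17, 4, 3, 20, 13, 8, 7, 16, 21, 0, 23, 28, 37, 36, 31, 24, 41, 40, 27, 32, 33, 12, 39, 4, 25, 20, 35, 8, 29, 16, 43.
The distinct values are {0, 1, 3, 4, 5, 7, 8, 9, 11, 12, 13, 15, 16, 17, 19, 20, 21, 23, 24, 25, 27, 28, 29, 31, 32, 33, 35, 36, 37, 39, 40, 41, 43}; there are 33 of them.

33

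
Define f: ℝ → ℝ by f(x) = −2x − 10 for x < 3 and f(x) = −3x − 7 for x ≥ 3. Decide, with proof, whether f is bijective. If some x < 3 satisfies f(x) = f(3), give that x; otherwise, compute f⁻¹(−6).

Both pieces are strictly decreasing (slopes −2 and −3), so each is injective on its own interval.
The left piece maps (−∞, 3) onto (−16, ∞); the right piece maps [3, ∞) onto (−∞, −16].
Since −16 = −16, the images partition ℝ: f is injective and surjective, hence bijective.
Because the two images are disjoint, no x < 3 has f(x) = f(3), so we compute f⁻¹(−6): −6 lies in (−16, ∞), so solve −2x − 10 = −6: x = (−6 + 10)/(−2) = −2.

-2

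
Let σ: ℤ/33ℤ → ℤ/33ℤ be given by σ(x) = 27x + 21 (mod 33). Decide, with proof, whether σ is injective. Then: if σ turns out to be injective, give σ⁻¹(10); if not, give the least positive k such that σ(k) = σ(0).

We have gcd(27, 33) = 3 > 1. Taking a = 0 and b = 11: σ(0) = 21 and σ(11) = 27·11 + 21 = 318 ≡ 21 (mod 33).
So σ(0) = σ(11) while 0 ≠ 11, so σ is not injective.
Since σ is not injective, we find the least positive k with σ(k) = σ(0): this means 27k ≡ 0 (mod 33), i.e. 33 ∣ 27k. Since gcd(27, 33) = 3, dividing through by 3 this holds exactly when 11 ∣ 9k, and as gcd(9, 11) = 1, exactly when 11 ∣ k.
The smallest positive such k is 11.

11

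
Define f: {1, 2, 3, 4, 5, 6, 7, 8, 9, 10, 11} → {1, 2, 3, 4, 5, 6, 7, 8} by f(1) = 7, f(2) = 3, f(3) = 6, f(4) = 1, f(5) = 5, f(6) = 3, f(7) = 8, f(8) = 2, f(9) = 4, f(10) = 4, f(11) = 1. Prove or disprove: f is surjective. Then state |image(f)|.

Every element of the codomain has a preimage: 1 = f(4), 2 = f(8), 3 = f(2), 4 = f(9), 5 = f(5), 6 = f(3), 7 = f(1), 8 = f(7).
Hence f is surjective.
The image of f is {1, 2, 3, 4, 5, 6, 7, 8}, which has 8 elements.

8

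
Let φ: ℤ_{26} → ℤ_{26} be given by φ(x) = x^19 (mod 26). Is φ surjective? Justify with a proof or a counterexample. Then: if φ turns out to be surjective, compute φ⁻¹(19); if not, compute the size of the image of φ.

Computing x^19 mod 26 for each x (by repeated squaring, reducing mod 26 at every step), the values φ(0), φ(1), …, φ(25) are: 0, 1, 24, 3, 4, 21, 20, 19, 18, 9, 10, 15, 12, 13, 14, 11, 16, 17, 8, 7, 6, 5, 22, 23, 2, 25.
Every element of ℤ_{26} appears exactly once in this list, so φ is a bijection, and in particular surjective.
Since φ is surjective, we read off the preimage of 19 from the same table: φ(7) = 19, so φ⁻¹(19) = 7.

7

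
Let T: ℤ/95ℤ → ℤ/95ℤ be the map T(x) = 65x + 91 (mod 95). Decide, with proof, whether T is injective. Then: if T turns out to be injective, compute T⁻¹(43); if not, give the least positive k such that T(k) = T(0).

By definition, injectivity means: for all s, t in the domain, T(s) = T(t) implies s = t.
We have gcd(65, 95) = 5 > 1. Taking s = 0 and t = 19: T(0) = 91 and T(19) = 65·19 + 91 = 1326 ≡ 91 (mod 95).
So T(0) = T(19) while 0 ≠ 19, therefore T is not injective.
Since T is not injective, we find the least positive k with T(k) = T(0): this means 65k ≡ 0 (mod 95), i.e. 95 ∣ 65k. Since gcd(65, 95) = 5, dividing through by 5 this holds exactly when 19 ∣ 13k, and as gcd(13, 19) = 1, exactly when 19 ∣ k.
The smallest positive such k is 19.

19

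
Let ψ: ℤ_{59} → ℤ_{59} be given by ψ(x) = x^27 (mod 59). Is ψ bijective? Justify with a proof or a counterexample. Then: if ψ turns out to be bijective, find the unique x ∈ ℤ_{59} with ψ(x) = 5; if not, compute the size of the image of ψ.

22

Since 59 is prime, the nonzero elements of ℤ_{59} form a cyclic group of order 58.
As gcd(27, 58) = 1, raising to the 27th power is a bijection on this group: if a^27 ≡ b^27 then (ab^{−1})^27 = 1, and the only element of order dividing gcd(27, 58) = 1 is 1, so a = b.
With ψ(0) = 0 this makes ψ injective on all of ℤ_{59}, hence bijective (finite equal-size domain and codomain). In particular ψ is bijective.
Since ψ is bijective, we find the preimage of 5. The inverse of x ↦ x^27 on (ℤ_{59})^× is x ↦ x^43, because 27·43 = 1161 = 20·58 + 1 ≡ 1 (mod 58) and x^{58} = 1 for x ≠ 0 (Fermat). So ψ⁻¹(5) = 5^43 mod 59.
Repeated squaring mod 59: 5^1 ≡ 5, 5^2 ≡ 5² = 25, 5^4 ≡ 25² = 625 ≡ 35, 5^8 ≡ 35² = 1225 ≡ 45, 5^16 ≡ 45² = 2025 ≡ 19, 5^32 ≡ 19² = 361 ≡ 7. Since 43 = 32 + 8 + 2 + 1, 5^43 ≡ 7·45·25·5: 7·45 = 315 ≡ 20, then 20·25 = 500 ≡ 28, then 28·5 = 140 ≡ 22. So 5^43 ≡ 22 (mod 59).
Hence ψ⁻¹(5) = 22.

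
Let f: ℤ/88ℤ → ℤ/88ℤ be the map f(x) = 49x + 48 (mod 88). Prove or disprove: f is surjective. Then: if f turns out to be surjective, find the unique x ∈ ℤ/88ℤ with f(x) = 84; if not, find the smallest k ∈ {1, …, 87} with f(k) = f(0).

60

By definition, surjectivity means every element of the codomain has a preimage under f.
Since gcd(49, 88) = 1, 49 is invertible modulo 88. Euclid's algorithm: 88 = 1·49 + 39, 49 = 1·39 + 10, 39 = 3·10 + 9, 10 = 1·9 + 1; back-substituting gives 1 = 9·49 − 5·88, so 49⁻¹ ≡ 9 (mod 88).
For any y ∈ ℤ/88ℤ, x = 9(y − 48) mod 88 satisfies f(x) = 49·9(y − 48) + 48 ≡ y (since 49·9 ≡ 1 mod 88). So every y has a preimage.
So f is surjective.
Since f is surjective, we find f⁻¹(84): we need 49x ≡ 84 − 48 ≡ 36 (mod 88). Using 49⁻¹ = 9: x ≡ 9·36 = 324 = 3·88 + 60, so x = 60.
Check: f(60) = 49·60 + 48 = 2988 = 33·88 + 84 ≡ 84 (mod 88).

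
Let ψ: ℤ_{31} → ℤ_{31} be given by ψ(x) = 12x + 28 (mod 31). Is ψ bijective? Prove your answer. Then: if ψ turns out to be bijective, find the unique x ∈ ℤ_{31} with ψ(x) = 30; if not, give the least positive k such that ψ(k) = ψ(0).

Recall: ψ is injective if ψ(u) = ψ(v) implies u = v.
Suppose ψ(u) = ψ(v) in ℤ_{31}. Then 12u + 28 ≡ 12v + 28 (mod 31), hence 12(u − v) ≡ 0 (mod 31).
Since gcd(12, 31) = 1, 12 is invertible modulo 31, therefore u − v ≡ 0 (mod 31), i.e. u = v.
We now compute 12⁻¹ mod 31 explicitly. Euclid's algorithm: 31 = 2·12 + 7, 12 = 1·7 + 5, 7 = 1·5 + 2, 5 = 2·2 + 1; back-substituting gives 1 = 13·12 − 5·31, so 12⁻¹ ≡ 13 (mod 31).
For any y ∈ ℤ_{31}, x = 13(y − 28) mod 31 satisfies ψ(x) = 12·13(y − 28) + 28 ≡ y (since 12·13 ≡ 1 mod 31). So every y has a preimage.
Therefore ψ is bijective.
Since ψ is bijective, we find ψ⁻¹(30): we need 12x ≡ 30 − 28 ≡ 2 (mod 31). Using 12⁻¹ = 13: x ≡ 13·2 = 26, so x = 26.
Check: ψ(26) = 12·26 + 28 = 340 = 10·31 + 30 ≡ 30 (mod 31).

26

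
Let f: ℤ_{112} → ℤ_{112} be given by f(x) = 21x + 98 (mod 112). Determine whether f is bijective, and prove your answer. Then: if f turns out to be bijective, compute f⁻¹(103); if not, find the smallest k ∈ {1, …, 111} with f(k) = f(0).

Recall: f is injective if f(s) = f(t) implies s = t.
We have gcd(21, 112) = 7 > 1. Taking s = 0 and t = 16: f(0) = 98 and f(16) = 21·16 + 98 = 434 ≡ 98 (mod 112).
So f(0) = f(16) while 0 ≠ 16, therefore f is not injective, hence not bijective.
Since f is not bijective, we find the least positive k with f(k) = f(0): this means 21k ≡ 0 (mod 112), i.e. 112 ∣ 21k. Since gcd(21, 112) = 7, dividing through by 7 this holds exactly when 16 ∣ 3k, and as gcd(3, 16) = 1, exactly when 16 ∣ k.
The smallest positive such k is 16.

16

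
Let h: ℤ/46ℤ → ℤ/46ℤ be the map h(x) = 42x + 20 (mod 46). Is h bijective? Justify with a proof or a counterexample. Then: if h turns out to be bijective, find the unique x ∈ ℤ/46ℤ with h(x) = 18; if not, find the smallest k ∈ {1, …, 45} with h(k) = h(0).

23

We have gcd(42, 46) = 2 > 1. Taking s = 0 and t = 23: h(0) = 20 and h(23) = 42·23 + 20 = 986 ≡ 20 (mod 46).
So h(0) = h(23) while 0 ≠ 23, therefore h is not injective, hence not bijective.
Since h is not bijective, we find the least positive k with h(k) = h(0): this means 42k ≡ 0 (mod 46), i.e. 46 ∣ 42k. Since gcd(42, 46) = 2, dividing through by 2 this holds exactly when 23 ∣ 21k, and as gcd(21, 23) = 1, exactly when 23 ∣ k.
The smallest positive such k is 23.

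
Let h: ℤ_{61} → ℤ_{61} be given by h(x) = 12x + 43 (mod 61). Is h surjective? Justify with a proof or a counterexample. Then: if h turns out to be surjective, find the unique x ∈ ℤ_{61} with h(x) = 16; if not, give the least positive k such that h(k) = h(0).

Recall: h is surjective if every y in the codomain equals h(x) for some x in the domain.
Since gcd(12, 61) = 1, 12 is invertible modulo 61. Euclid's algorithm: 61 = 5·12 + 1; back-substituting gives 1 = 56·12 − 11·61, so 12⁻¹ ≡ 56 (mod 61).
For any y ∈ ℤ_{61}, x = 56(y − 43) mod 61 satisfies h(x) = 12·56(y − 43) + 43 ≡ y (since 12·56 ≡ 1 mod 61). So every y has a preimage.
So h is surjective.
Since h is surjective, we find h⁻¹(16): we need 12x ≡ 16 − 43 ≡ 34 (mod 61). Using 12⁻¹ = 56: x ≡ 56·34 = 1904 = 31·61 + 13, so x = 13.
Check: h(13) = 12·13 + 43 = 199 = 3·61 + 16 ≡ 16 (mod 61).

13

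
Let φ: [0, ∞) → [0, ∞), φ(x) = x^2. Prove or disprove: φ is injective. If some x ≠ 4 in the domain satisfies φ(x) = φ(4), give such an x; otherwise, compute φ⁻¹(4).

2

On [0, ∞), x ↦ x^2 is strictly increasing, so φ(a) = φ(b) forces a = b. So φ is injective.
Since x ↦ x^2 is strictly increasing on [0, ∞), it is injective there, so no x ≠ 4 in the domain has φ(x) = φ(4). We therefore compute φ⁻¹(4) = 4^{1/2} = 2 (indeed 2^2 = 4).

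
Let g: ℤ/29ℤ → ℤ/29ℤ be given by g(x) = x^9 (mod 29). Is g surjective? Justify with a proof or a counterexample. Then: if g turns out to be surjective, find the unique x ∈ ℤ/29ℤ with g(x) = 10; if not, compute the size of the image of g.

27

Since 29 is prime, the nonzero elements of ℤ/29ℤ form a cyclic group of order 28.
As gcd(9, 28) = 1, raising to the 9th power is a bijection on this group: if s^9 ≡ t^9 then (st^{−1})^9 = 1, and the only element of order dividing gcd(9, 28) = 1 is 1, so s = t.
With g(0) = 0 this makes g injective on all of ℤ/29ℤ, hence bijective (finite equal-size domain and codomain). In particular g is surjective.
Since g is surjective, we find the preimage of 10. The inverse of x ↦ x^9 on (ℤ/29ℤ)^× is x ↦ x^25, because 9·25 = 225 = 8·28 + 1 ≡ 1 (mod 28) and x^{28} = 1 for x ≠ 0 (Fermat). So g⁻¹(10) = 10^25 mod 29.
Repeated squaring mod 29: 10^1 ≡ 10, 10^2 ≡ 10² = 100 ≡ 13, 10^4 ≡ 13² = 169 ≡ 24, 10^8 ≡ 24² = 576 ≡ 25, 10^16 ≡ 25² = 625 ≡ 16. Since 25 = 16 + 8 + 1, 10^25 ≡ 16·25·10: 16·25 = 400 ≡ 23, then 23·10 = 230 ≡ 27. So 10^25 ≡ 27 (mod 29).
Hence g⁻¹(10) = 27.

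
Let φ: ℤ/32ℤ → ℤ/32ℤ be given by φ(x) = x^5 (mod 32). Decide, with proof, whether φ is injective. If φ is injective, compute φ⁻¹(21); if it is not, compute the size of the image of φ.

17

φ(0) = 0^5 = 0.
φ(2): Repeated squaring mod 32: 2^1 ≡ 2, 2^2 ≡ 2² = 4, 2^4 ≡ 4² = 16. Since 5 = 4 + 1, 2^5 ≡ 16·2: 16·2 = 32 ≡ 0. So 2^5 ≡ 0 (mod 32).
So φ(0) = φ(2) = 0 while 0 ≠ 2, thus φ is not injective.
Since φ is not injective, we determine |image(φ)|. Computing x^5 mod 32 for each x (by repeated squaring, reducing mod 32 at every step), the values φ(0), φ(1), …, φ(31) are: 0, 1, 0, 19, 0, 21, 0, 7, 0, 9, 0, 27, 0, 29, 0, 15, 0, 17, 0, 3, 0, 5, 0, 23, 0, 25, 0, 11, 0, 13, 0, 31.
The distinct values are {0, 1, 3, 5, 7, 9, 11, 13, 15, 17, 19, 21, 23, 25, 27, 29, 31}; there are 17 of them.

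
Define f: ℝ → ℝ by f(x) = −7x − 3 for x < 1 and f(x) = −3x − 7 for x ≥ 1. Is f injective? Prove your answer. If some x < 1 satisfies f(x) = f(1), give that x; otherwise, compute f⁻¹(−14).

7/3

Both pieces are strictly decreasing (slopes −7 and −3), so each is injective on its own interval.
The left piece maps (−∞, 1) onto (−10, ∞); the right piece maps [1, ∞) onto (−∞, −10].
These images are disjoint, so no value is attained by both pieces. Therefore f is injective.
Because the two images are disjoint, no x < 1 has f(x) = f(1), so we compute f⁻¹(−14): −14 lies in (−∞, −10], so solve −3x − 7 = −14: x = (−14 + 7)/(−3) = 7/3.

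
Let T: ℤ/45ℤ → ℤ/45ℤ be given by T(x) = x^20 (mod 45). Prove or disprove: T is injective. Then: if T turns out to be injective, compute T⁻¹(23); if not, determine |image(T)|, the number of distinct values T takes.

8

T(3): Repeated squaring mod 45: 3^1 ≡ 3, 3^2 ≡ 3² = 9, 3^4 ≡ 9² = 81 ≡ 36, 3^8 ≡ 36² = 1296 ≡ 36, 3^16 ≡ 36² = 1296 ≡ 36. Since 20 = 16 + 4, 3^20 ≡ 36·36: 36·36 = 1296 ≡ 36. So 3^20 ≡ 36 (mod 45).
T(6): Repeated squaring mod 45: 6^1 ≡ 6, 6^2 ≡ 6² = 36, 6^4 ≡ 36² = 1296 ≡ 36, 6^8 ≡ 36² = 1296 ≡ 36, 6^16 ≡ 36² = 1296 ≡ 36. Since 20 = 16 + 4, 6^20 ≡ 36·36: 36·36 = 1296 ≡ 36. So 6^20 ≡ 36 (mod 45).
So T(3) = T(6) = 36 while 3 ≠ 6, therefore T is not injective.
Since T is not injective, we determine |image(T)|. Computing x^20 mod 45 for each x (by repeated squaring, reducing mod 45 at every step), the values T(0), T(1), …, T(44) are: 0, 1, 31, 36, 16, 25, 36, 31, 1, 36, 10, 31, 36, 16, 16, 0, 31, 1, 36, 1, 40, 36, 16, 16, 36, 40, 1, 36, 1, 31, 0, 16, 16, 36, 31, 10, 36, 1, 31, 36, 25, 16, 36, 31, 1.
The distinct values are {0, 1, 10, 16, 25, 31, 36, 40}; there are 8 of them.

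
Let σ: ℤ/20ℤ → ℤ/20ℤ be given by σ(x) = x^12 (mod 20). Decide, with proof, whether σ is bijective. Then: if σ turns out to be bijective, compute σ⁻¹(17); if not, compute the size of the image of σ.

σ(1) = 1^12 = 1.
σ(3): Repeated squaring mod 20: 3^1 ≡ 3, 3^2 ≡ 3² = 9, 3^4 ≡ 9² = 81 ≡ 1, 3^8 ≡ 1² = 1. Since 12 = 8 + 4, 3^12 ≡ 1·1: 1·1 = 1. So 3^12 ≡ 1 (mod 20).
So σ(1) = σ(3) = 1 while 1 ≠ 3, therefore σ is not injective, hence not bijective.
Since σ is not bijective, we determine |image(σ)|. Computing x^12 mod 20 for each x (by repeated squaring, reducing mod 20 at every step), the values σ(0), σ(1), …, σ(19) are: 0, 1, 16, 1, 16, 5, 16, 1, 16, 1, 0, 1, 16, 1, 16, 5, 16, 1, 16, 1.
The distinct values are {0, 1, 5, 16}; there are 4 of them.

4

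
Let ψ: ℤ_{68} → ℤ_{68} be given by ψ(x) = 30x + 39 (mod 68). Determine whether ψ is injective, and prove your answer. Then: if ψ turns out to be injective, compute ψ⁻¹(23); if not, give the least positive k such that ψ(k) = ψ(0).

34

Recall: ψ is injective if ψ(s) = ψ(t) implies s = t.
We have gcd(30, 68) = 2 > 1. Taking s = 0 and t = 34: ψ(0) = 39 and ψ(34) = 30·34 + 39 = 1059 ≡ 39 (mod 68).
So ψ(0) = ψ(34) while 0 ≠ 34, thus ψ is not injective.
Since ψ is not injective, we find the least positive k with ψ(k) = ψ(0): this means 30k ≡ 0 (mod 68), i.e. 68 ∣ 30k. Since gcd(30, 68) = 2, dividing through by 2 this holds exactly when 34 ∣ 15k, and as gcd(15, 34) = 1, exactly when 34 ∣ k.
The smallest positive such k is 34.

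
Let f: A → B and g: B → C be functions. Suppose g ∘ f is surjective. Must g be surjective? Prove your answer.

Let c ∈ C. Since g ∘ f is surjective, some a ∈ A has g(f(a)) = c. Then b = f(a) ∈ B satisfies g(b) = c. So g is surjective.

surjective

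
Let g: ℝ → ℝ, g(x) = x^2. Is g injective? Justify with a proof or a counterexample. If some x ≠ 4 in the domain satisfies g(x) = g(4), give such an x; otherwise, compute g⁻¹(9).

g(4) = 16 = (−4)^2 = g(−4) (since 2 is even), with 4 ≠ −4. So g is not injective.
For the follow-up, such an x exists: taking x = −4 ∈ ℝ gives g(−4) = 16 = g(4) with −4 ≠ 4.

-4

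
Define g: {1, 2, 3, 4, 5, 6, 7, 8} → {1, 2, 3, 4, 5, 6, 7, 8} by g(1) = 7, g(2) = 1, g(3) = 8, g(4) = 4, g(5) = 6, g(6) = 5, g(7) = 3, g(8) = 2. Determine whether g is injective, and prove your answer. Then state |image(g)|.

8

The values g(1), …, g(8) are 7, 1, 8, 4, 6, 5, 3, 2 — all distinct.
So g(s) = g(t) only when s = t, and g is injective.
The image of g is {1, 2, 3, 4, 5, 6, 7, 8}, which has 8 elements.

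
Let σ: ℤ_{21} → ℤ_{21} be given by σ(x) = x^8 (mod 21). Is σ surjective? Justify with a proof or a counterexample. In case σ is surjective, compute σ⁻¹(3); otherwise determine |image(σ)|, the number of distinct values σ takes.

8

σ(2): Repeated squaring mod 21: 2^1 ≡ 2, 2^2 ≡ 2² = 4, 2^4 ≡ 4² = 16, 2^8 ≡ 16² = 256 ≡ 4. So 2^8 ≡ 4 (mod 21).
σ(5): Repeated squaring mod 21: 5^1 ≡ 5, 5^2 ≡ 5² = 25 ≡ 4, 5^4 ≡ 4² = 16, 5^8 ≡ 16² = 256 ≡ 4. So 5^8 ≡ 4 (mod 21).
So σ(2) = σ(5) = 4 while 2 ≠ 5, hence σ is not injective.
A non-injective map from the 21-element set ℤ_{21} to itself takes at most 20 distinct values, so it cannot be surjective. So σ is not surjective.
Since σ is not surjective, we determine |image(σ)|. Computing x^8 mod 21 for each x (by repeated squaring, reducing mod 21 at every step), the values σ(0), σ(1), …, σ(20) are: 0, 1, 4, 9, 16, 4, 15, 7, 1, 18, 16, 16, 18, 1, 7, 15, 4, 16, 9, 4, 1.
The distinct values are {0, 1, 4, 7, 9, 15, 16, 18}; there are 8 of them.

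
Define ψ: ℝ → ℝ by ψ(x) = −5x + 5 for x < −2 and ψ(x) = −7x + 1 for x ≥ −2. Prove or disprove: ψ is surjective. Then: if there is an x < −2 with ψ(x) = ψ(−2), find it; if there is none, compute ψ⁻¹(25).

-4

Both pieces are strictly decreasing (slopes −5 and −7), so each is injective on its own interval.
The left piece maps (−∞, −2) onto (15, ∞); the right piece maps [−2, ∞) onto (−∞, 15].
These images together cover ℝ, so ψ is surjective.
Because the two images are disjoint, no x < −2 has ψ(x) = ψ(−2), so we compute ψ⁻¹(25): 25 lies in (15, ∞), so solve −5x + 5 = 25: x = (25 − 5)/(−5) = −4.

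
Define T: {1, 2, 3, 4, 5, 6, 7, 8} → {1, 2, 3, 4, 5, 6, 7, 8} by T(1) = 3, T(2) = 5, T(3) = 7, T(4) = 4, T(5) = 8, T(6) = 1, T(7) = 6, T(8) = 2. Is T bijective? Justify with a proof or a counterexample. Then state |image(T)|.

8

The values 3, 5, 7, 4, 8, 1, 6, 2 are a permutation of {1, 2, 3, 4, 5, 6, 7, 8}: each element appears exactly once.
So T is injective and surjective, hence bijective.
The image of T is {1, 2, 3, 4, 5, 6, 7, 8}, which has 8 elements.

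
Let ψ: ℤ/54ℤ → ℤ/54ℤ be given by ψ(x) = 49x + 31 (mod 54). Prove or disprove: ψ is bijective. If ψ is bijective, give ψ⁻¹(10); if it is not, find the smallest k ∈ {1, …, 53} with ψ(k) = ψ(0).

15

By definition, ψ is injective when ψ(a) = ψ(b) forces a = b.
If ψ(a) = ψ(b), then 49a ≡ 49b (mod 54). Because gcd(49, 54) = 1, we may cancel 49 to get a ≡ b (mod 54).
We now compute 49⁻¹ mod 54 explicitly. Euclid's algorithm: 54 = 1·49 + 5, 49 = 9·5 + 4, 5 = 1·4 + 1; back-substituting gives 1 = 43·49 − 39·54, so 49⁻¹ ≡ 43 (mod 54).
For any y ∈ ℤ/54ℤ, x = 43(y − 31) mod 54 satisfies ψ(x) = 49·43(y − 31) + 31 ≡ y (since 49·43 ≡ 1 mod 54). So every y has a preimage.
Hence ψ is bijective.
Since ψ is bijective, we find ψ⁻¹(10): we need 49x ≡ 10 − 31 ≡ 33 (mod 54). Using 49⁻¹ = 43: x ≡ 43·33 = 1419 = 26·54 + 15, so x = 15.
Check: ψ(15) = 49·15 + 31 = 766 = 14·54 + 10 ≡ 10 (mod 54).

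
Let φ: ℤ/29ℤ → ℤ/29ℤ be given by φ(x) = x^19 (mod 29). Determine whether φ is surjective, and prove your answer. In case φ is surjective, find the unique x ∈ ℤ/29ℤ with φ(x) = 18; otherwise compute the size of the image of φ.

Since 29 is prime, the nonzero elements of ℤ/29ℤ form a cyclic group of order 28.
As gcd(19, 28) = 1, raising to the 19th power is a bijection on this group: if a^19 ≡ b^19 then (ab^{−1})^19 = 1, and the only element of order dividing gcd(19, 28) = 1 is 1, so a = b.
With φ(0) = 0 this makes φ injective on all of ℤ/29ℤ, hence bijective (finite equal-size domain and codomain). In particular φ is surjective.
Since φ is surjective, we find the preimage of 18. The inverse of x ↦ x^19 on (ℤ/29ℤ)^× is x ↦ x^3, because 19·3 = 57 = 2·28 + 1 ≡ 1 (mod 28) and x^{28} = 1 for x ≠ 0 (Fermat). So φ⁻¹(18) = 18^3 mod 29.
Repeated squaring mod 29: 18^1 ≡ 18, 18^2 ≡ 18² = 324 ≡ 5. Since 3 = 2 + 1, 18^3 ≡ 5·18: 5·18 = 90 ≡ 3. So 18^3 ≡ 3 (mod 29).
Hence φ⁻¹(18) = 3.

3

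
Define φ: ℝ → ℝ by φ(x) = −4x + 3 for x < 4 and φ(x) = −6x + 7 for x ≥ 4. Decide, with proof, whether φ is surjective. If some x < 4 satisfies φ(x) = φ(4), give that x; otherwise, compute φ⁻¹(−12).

Both pieces are strictly decreasing (slopes −4 and −6), so each is injective on its own interval.
The left piece maps (−∞, 4) onto (−13, ∞); the right piece maps [4, ∞) onto (−∞, −17].
The union (−13, ∞) ∪ (−∞, −17] omits the interval between −13 and −17; in particular −13 has no preimage. So φ is not surjective.
Because the two images are disjoint, no x < 4 has φ(x) = φ(4), so we compute φ⁻¹(−12): −12 lies in (−13, ∞), so solve −4x + 3 = −12: x = (−12 − 3)/(−4) = 15/4.

15/4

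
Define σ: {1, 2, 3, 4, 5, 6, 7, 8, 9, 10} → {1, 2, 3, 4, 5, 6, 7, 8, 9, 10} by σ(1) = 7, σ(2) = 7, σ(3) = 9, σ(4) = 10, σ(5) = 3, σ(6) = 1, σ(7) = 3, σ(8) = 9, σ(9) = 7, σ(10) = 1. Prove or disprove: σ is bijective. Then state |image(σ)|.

σ(1) = 7 = σ(2) with 1 ≠ 2, so σ is not injective, hence not bijective.
The image of σ is {1, 3, 7, 9, 10}, which has 5 elements.

5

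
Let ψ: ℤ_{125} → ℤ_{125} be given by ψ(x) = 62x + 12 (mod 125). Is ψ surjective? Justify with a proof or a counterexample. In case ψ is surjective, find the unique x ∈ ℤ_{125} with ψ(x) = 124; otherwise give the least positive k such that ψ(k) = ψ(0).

26

Recall: surjectivity means every element of the codomain has a preimage under ψ.
Since gcd(62, 125) = 1, 62 is invertible modulo 125. Euclid's algorithm: 125 = 2·62 + 1; back-substituting gives 1 = 123·62 − 61·125, so 62⁻¹ ≡ 123 (mod 125).
For any y ∈ ℤ_{125}, x = 123(y − 12) mod 125 satisfies ψ(x) = 62·123(y − 12) + 12 ≡ y (since 62·123 ≡ 1 mod 125). So every y has a preimage.
Hence ψ is surjective.
Since ψ is surjective, we compute ψ⁻¹(124): solve 62x + 12 ≡ 124 (mod 125), i.e. 62x ≡ 112 (mod 125).
Multiplying by 62⁻¹ = 123 gives x ≡ 123·112 = 13776 = 110·125 + 26 ≡ 26 (mod 125).
Check: ψ(26) = 62·26 + 12 = 1624 = 12·125 + 124 ≡ 124 (mod 125).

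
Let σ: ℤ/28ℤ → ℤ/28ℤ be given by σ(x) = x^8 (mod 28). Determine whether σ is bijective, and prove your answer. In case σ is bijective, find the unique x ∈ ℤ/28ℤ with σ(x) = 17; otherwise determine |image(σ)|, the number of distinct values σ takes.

8

σ(6): Repeated squaring mod 28: 6^1 ≡ 6, 6^2 ≡ 6² = 36 ≡ 8, 6^4 ≡ 8² = 64 ≡ 8, 6^8 ≡ 8² = 64 ≡ 8. So 6^8 ≡ 8 (mod 28).
σ(8): Repeated squaring mod 28: 8^1 ≡ 8, 8^2 ≡ 8² = 64 ≡ 8, 8^4 ≡ 8² = 64 ≡ 8, 8^8 ≡ 8² = 64 ≡ 8. So 8^8 ≡ 8 (mod 28).
So σ(6) = σ(8) = 8 while 6 ≠ 8, so σ is not injective, hence not bijective.
Since σ is not bijective, we determine |image(σ)|. Computing x^8 mod 28 for each x (by repeated squaring, reducing mod 28 at every step), the values σ(0), σ(1), …, σ(27) are: 0, 1, 4, 9, 16, 25, 8, 21, 8, 25, 16, 9, 4, 1, 0, 1, 4, 9, 16, 25, 8, 21, 8, 25, 16, 9, 4, 1.
The distinct values are {0, 1, 4, 8, 9, 16, 21, 25}; there are 8 of them.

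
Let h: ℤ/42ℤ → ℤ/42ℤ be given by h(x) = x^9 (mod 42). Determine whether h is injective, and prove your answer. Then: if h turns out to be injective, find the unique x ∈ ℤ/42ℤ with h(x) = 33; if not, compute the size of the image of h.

18

h(2): Repeated squaring mod 42: 2^1 ≡ 2, 2^2 ≡ 2² = 4, 2^4 ≡ 4² = 16, 2^8 ≡ 16² = 256 ≡ 4. Since 9 = 8 + 1, 2^9 ≡ 4·2: 4·2 = 8. So 2^9 ≡ 8 (mod 42).
h(8): Repeated squaring mod 42: 8^1 ≡ 8, 8^2 ≡ 8² = 64 ≡ 22, 8^4 ≡ 22² = 484 ≡ 22, 8^8 ≡ 22² = 484 ≡ 22. Since 9 = 8 + 1, 8^9 ≡ 22·8: 22·8 = 176 ≡ 8. So 8^9 ≡ 8 (mod 42).
So h(2) = h(8) = 8 while 2 ≠ 8, hence h is not injective.
Since h is not injective, we determine |image(h)|. Computing x^9 mod 42 for each x (by repeated squaring, reducing mod 42 at every step), the values h(0), h(1), …, h(41) are: 0, 1, 8, 27, 22, 41, 6, 7, 8, 15, 34, 29, 6, 13, 14, 15, 22, 41, 36, 13, 20, 21, 22, 29, 6, 1, 20, 27, 28, 29, 36, 13, 8, 27, 34, 35, 36, 1, 20, 15, 34, 41.
The distinct values are {0, 1, 6, 7, 8, 13, 14, 15, 20, 21, 22, 27, 28, 29, 34, 35, 36, 41}; there are 18 of them.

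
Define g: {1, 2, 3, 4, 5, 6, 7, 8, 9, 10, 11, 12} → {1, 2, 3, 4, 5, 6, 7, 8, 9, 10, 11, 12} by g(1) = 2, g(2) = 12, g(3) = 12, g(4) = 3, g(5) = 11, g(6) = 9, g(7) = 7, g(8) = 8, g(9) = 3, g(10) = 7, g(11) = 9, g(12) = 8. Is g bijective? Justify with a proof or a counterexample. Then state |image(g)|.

g(2) = 12 = g(3) with 2 ≠ 3, so g is not injective, hence not bijective.
The image of g is {2, 3, 7, 8, 9, 11, 12}, which has 7 elements.

7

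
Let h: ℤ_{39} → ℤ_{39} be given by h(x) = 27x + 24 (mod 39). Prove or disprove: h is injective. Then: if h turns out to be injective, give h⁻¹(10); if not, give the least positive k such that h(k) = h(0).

13

We have gcd(27, 39) = 3 > 1. Taking u = 0 and v = 13: h(0) = 24 and h(13) = 27·13 + 24 = 375 ≡ 24 (mod 39).
So h(0) = h(13) while 0 ≠ 13, so h is not injective.
Since h is not injective, we find the least positive k with h(k) = h(0): this means 27k ≡ 0 (mod 39), i.e. 39 ∣ 27k. Since gcd(27, 39) = 3, dividing through by 3 this holds exactly when 13 ∣ 9k, and as gcd(9, 13) = 1, exactly when 13 ∣ k.
The smallest positive such k is 13.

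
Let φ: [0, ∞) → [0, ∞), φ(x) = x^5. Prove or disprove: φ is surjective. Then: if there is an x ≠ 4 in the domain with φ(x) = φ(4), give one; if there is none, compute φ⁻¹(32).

For any y ∈ [0, ∞), x = y^{1/5} ∈ [0, ∞) gives φ(x) = y, so φ is surjective.
Since x ↦ x^5 is strictly increasing on [0, ∞), it is injective there, so no x ≠ 4 in the domain has φ(x) = φ(4). We therefore compute φ⁻¹(32) = 32^{1/5} = 2 (indeed 2^5 = 32).

2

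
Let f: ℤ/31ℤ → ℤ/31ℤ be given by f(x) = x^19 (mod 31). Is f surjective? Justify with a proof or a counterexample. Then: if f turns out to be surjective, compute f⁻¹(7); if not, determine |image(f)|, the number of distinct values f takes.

Since 31 is prime, the nonzero elements of ℤ/31ℤ form a cyclic group of order 30.
As gcd(19, 30) = 1, raising to the 19th power is a bijection on this group: if x_1^19 ≡ x_2^19 then (x_1x_2^{−1})^19 = 1, and the only element of order dividing gcd(19, 30) = 1 is 1, so x_1 = x_2.
With f(0) = 0 this makes f injective on all of ℤ/31ℤ, hence bijective (finite equal-size domain and codomain). In particular f is surjective.
Since f is surjective, we find the preimage of 7. The inverse of x ↦ x^19 on (ℤ/31ℤ)^× is x ↦ x^19, because 19·19 = 361 = 12·30 + 1 ≡ 1 (mod 30) and x^{30} = 1 for x ≠ 0 (Fermat). So f⁻¹(7) = 7^19 mod 31.
Repeated squaring mod 31: 7^1 ≡ 7, 7^2 ≡ 7² = 49 ≡ 18, 7^4 ≡ 18² = 324 ≡ 14, 7^8 ≡ 14² = 196 ≡ 10, 7^16 ≡ 10² = 100 ≡ 7. Since 19 = 16 + 2 + 1, 7^19 ≡ 7·18·7: 7·18 = 126 ≡ 2, then 2·7 = 14. So 7^19 ≡ 14 (mod 31).
Hence f⁻¹(7) = 14.

14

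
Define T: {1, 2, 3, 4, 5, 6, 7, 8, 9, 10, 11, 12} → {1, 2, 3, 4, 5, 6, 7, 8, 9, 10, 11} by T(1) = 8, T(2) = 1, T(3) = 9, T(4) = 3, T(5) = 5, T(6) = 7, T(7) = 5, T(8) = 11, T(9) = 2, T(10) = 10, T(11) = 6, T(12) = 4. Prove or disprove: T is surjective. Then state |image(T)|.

11

Every element of the codomain has a preimage: 1 = T(2), 2 = T(9), 3 = T(4), 4 = T(12), 5 = T(5), 6 = T(11), 7 = T(6), 8 = T(1), 9 = T(3), 10 = T(10), 11 = T(8).
Thus T is surjective.
The image of T is {1, 2, 3, 4, 5, 6, 7, 8, 9, 10, 11}, which has 11 elements.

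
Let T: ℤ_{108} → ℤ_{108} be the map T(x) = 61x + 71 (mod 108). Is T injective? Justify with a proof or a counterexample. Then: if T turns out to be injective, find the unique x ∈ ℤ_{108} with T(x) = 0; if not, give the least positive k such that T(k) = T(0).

Suppose T(u) = T(v) in ℤ_{108}. Then 61u + 71 ≡ 61v + 71 (mod 108), thus 61(u − v) ≡ 0 (mod 108).
Since gcd(61, 108) = 1, 61 is invertible modulo 108, hence u − v ≡ 0 (mod 108), i.e. u = v.
Thus T is injective.
We now compute 61⁻¹ mod 108 explicitly. Euclid's algorithm: 108 = 1·61 + 47, 61 = 1·47 + 14, 47 = 3·14 + 5, 14 = 2·5 + 4, 5 = 1·4 + 1; back-substituting gives 1 = 85·61 − 48·108, so 61⁻¹ ≡ 85 (mod 108).
Since T is injective, we compute T⁻¹(0): solve 61x + 71 ≡ 0 (mod 108), i.e. 61x ≡ 37 (mod 108).
Multiplying by 61⁻¹ = 85 gives x ≡ 85·37 = 3145 = 29·108 + 13 ≡ 13 (mod 108).
Check: T(13) = 61·13 + 71 = 864 = 8·108 + 0 ≡ 0 (mod 108).

13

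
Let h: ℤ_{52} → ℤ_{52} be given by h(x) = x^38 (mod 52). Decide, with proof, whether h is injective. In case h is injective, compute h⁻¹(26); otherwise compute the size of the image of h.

h(12): Repeated squaring mod 52: 12^1 ≡ 12, 12^2 ≡ 12² = 144 ≡ 40, 12^4 ≡ 40² = 1600 ≡ 40, 12^8 ≡ 40² = 1600 ≡ 40, 12^16 ≡ 40² = 1600 ≡ 40, 12^32 ≡ 40² = 1600 ≡ 40. Since 38 = 32 + 4 + 2, 12^38 ≡ 40·40·40: 40·40 = 1600 ≡ 40, then 40·40 = 1600 ≡ 40. So 12^38 ≡ 40 (mod 52).
h(14): Repeated squaring mod 52: 14^1 ≡ 14, 14^2 ≡ 14² = 196 ≡ 40, 14^4 ≡ 40² = 1600 ≡ 40, 14^8 ≡ 40² = 1600 ≡ 40, 14^16 ≡ 40² = 1600 ≡ 40, 14^32 ≡ 40² = 1600 ≡ 40. Since 38 = 32 + 4 + 2, 14^38 ≡ 40·40·40: 40·40 = 1600 ≡ 40, then 40·40 = 1600 ≡ 40. So 14^38 ≡ 40 (mod 52).
So h(12) = h(14) = 40 while 12 ≠ 14, thus h is not injective.
Since h is not injective, we determine |image(h)|. Computing x^38 mod 52 for each x (by repeated squaring, reducing mod 52 at every step), the values h(0), h(1), …, h(51) are: 0, 1, 4, 9, 16, 25, 36, 49, 12, 29, 48, 17, 40, 13, 40, 17, 48, 29, 12, 49, 36, 25, 16, 9, 4, 1, 0, 1, 4, 9, 16, 25, 36, 49, 12, 29, 48, 17, 40, 13, 40, 17, 48, 29, 12, 49, 36, 25, 16, 9, 4, 1.
The distinct values are {0, 1, 4, 9, 12, 13, 16, 17, 25, 29, 36, 40, 48, 49}; there are 14 of them.

14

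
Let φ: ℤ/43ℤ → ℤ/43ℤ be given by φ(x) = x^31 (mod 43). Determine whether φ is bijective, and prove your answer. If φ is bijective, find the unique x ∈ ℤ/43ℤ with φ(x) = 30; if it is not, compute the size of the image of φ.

Since 43 is prime, the nonzero elements of ℤ/43ℤ form a cyclic group of order 42.
As gcd(31, 42) = 1, raising to the 31st power is a bijection on this group: if u^31 ≡ v^31 then (uv^{−1})^31 = 1, and the only element of order dividing gcd(31, 42) = 1 is 1, so u = v.
With φ(0) = 0 this makes φ injective on all of ℤ/43ℤ, hence bijective (finite equal-size domain and codomain). In particular φ is bijective.
Since φ is bijective, we find the preimage of 30. The inverse of x ↦ x^31 on (ℤ/43ℤ)^× is x ↦ x^19, because 31·19 = 589 = 14·42 + 1 ≡ 1 (mod 42) and x^{42} = 1 for x ≠ 0 (Fermat). So φ⁻¹(30) = 30^19 mod 43.
Repeated squaring mod 43: 30^1 ≡ 30, 30^2 ≡ 30² = 900 ≡ 40, 30^4 ≡ 40² = 1600 ≡ 9, 30^8 ≡ 9² = 81 ≡ 38, 30^16 ≡ 38² = 1444 ≡ 25. Since 19 = 16 + 2 + 1, 30^19 ≡ 25·40·30: 25·40 = 1000 ≡ 11, then 11·30 = 330 ≡ 29. So 30^19 ≡ 29 (mod 43).
Hence φ⁻¹(30) = 29.

29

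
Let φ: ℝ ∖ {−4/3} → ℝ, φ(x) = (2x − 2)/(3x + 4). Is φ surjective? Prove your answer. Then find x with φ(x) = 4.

If φ(x) = 2/3, cross-multiplying gives 3(2x − 2) = 2(3x + 4), which simplifies to −6 = 8 — false.  So 2/3 has no preimage and φ is not surjective.
Solving φ(x) = 4: cross-multiplying gives 2x − 2 = 4(3x + 4), which rearranges to −10x = 18, so x = −9/5.

-9/5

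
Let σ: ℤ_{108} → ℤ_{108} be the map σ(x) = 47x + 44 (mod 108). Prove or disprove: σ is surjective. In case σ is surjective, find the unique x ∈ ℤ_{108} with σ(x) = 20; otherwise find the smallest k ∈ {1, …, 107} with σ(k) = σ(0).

96

Since gcd(47, 108) = 1, 47 is invertible modulo 108. Euclid's algorithm: 108 = 2·47 + 14, 47 = 3·14 + 5, 14 = 2·5 + 4, 5 = 1·4 + 1; back-substituting gives 1 = 23·47 − 10·108, so 47⁻¹ ≡ 23 (mod 108).
For any y ∈ ℤ_{108}, x = 23(y − 44) mod 108 satisfies σ(x) = 47·23(y − 44) + 44 ≡ y (since 47·23 ≡ 1 mod 108). So every y has a preimage.
Thus σ is surjective.
Since σ is surjective, we find σ⁻¹(20): we need 47x ≡ 20 − 44 ≡ 84 (mod 108). Using 47⁻¹ = 23: x ≡ 23·84 = 1932 = 17·108 + 96, so x = 96.
Check: σ(96) = 47·96 + 44 = 4556 = 42·108 + 20 ≡ 20 (mod 108).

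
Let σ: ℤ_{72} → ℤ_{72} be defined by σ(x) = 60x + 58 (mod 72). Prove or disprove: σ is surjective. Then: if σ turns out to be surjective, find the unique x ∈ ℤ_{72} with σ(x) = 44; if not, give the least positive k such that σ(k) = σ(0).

6

Since gcd(60, 72) = 12, we have 60x ≡ 0 (mod 12) for all x, so σ(x) ≡ 10 (mod 12).
But 0 ≢ 10 (mod 12), so 0 ∈ ℤ_{72} has no preimage. Hence σ is not surjective.
Since σ is not surjective, we find the least positive k with σ(k) = σ(0): this means 60k ≡ 0 (mod 72), i.e. 72 ∣ 60k. Since gcd(60, 72) = 12, dividing through by 12 this holds exactly when 6 ∣ 5k, and as gcd(5, 6) = 1, exactly when 6 ∣ k.
The smallest positive such k is 6.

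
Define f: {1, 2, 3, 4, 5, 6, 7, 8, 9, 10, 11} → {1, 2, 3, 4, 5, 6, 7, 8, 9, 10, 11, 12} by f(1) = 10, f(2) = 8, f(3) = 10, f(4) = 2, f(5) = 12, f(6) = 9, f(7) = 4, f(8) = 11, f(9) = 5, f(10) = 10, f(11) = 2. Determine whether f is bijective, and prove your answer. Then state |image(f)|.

8

f(1) = 10 = f(3) with 1 ≠ 3, so f is not injective, hence not bijective.
The image of f is {2, 4, 5, 8, 9, 10, 11, 12}, which has 8 elements.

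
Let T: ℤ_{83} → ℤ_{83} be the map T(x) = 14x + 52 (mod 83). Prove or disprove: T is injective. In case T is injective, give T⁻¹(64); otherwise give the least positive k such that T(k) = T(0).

Suppose T(u) = T(v) in ℤ_{83}. Then 14u + 52 ≡ 14v + 52 (mod 83), thus 14(u − v) ≡ 0 (mod 83).
Since gcd(14, 83) = 1, 14 is invertible modulo 83, hence u − v ≡ 0 (mod 83), i.e. u = v.
Thus T is injective.
We now compute 14⁻¹ mod 83 explicitly. Euclid's algorithm: 83 = 5·14 + 13, 14 = 1·13 + 1; back-substituting gives 1 = 6·14 − 1·83, so 14⁻¹ ≡ 6 (mod 83).
Since T is injective, we find T⁻¹(64): we need 14x ≡ 64 − 52 ≡ 12 (mod 83). Using 14⁻¹ = 6: x ≡ 6·12 = 72, so x = 72.
Check: T(72) = 14·72 + 52 = 1060 = 12·83 + 64 ≡ 64 (mod 83).

72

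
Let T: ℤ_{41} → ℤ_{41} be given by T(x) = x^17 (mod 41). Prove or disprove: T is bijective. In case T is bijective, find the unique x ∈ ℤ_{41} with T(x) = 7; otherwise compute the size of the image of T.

29

Since 41 is prime, the nonzero elements of ℤ_{41} form a cyclic group of order 40.
As gcd(17, 40) = 1, raising to the 17th power is a bijection on this group: if u^17 ≡ v^17 then (uv^{−1})^17 = 1, and the only element of order dividing gcd(17, 40) = 1 is 1, so u = v.
With T(0) = 0 this makes T injective on all of ℤ_{41}, hence bijective (finite equal-size domain and codomain). In particular T is bijective.
Since T is bijective, we find the preimage of 7. The inverse of x ↦ x^17 on (ℤ_{41})^× is x ↦ x^33, because 17·33 = 561 = 14·40 + 1 ≡ 1 (mod 40) and x^{40} = 1 for x ≠ 0 (Fermat). So T⁻¹(7) = 7^33 mod 41.
Repeated squaring mod 41: 7^1 ≡ 7, 7^2 ≡ 7² = 49 ≡ 8, 7^4 ≡ 8² = 64 ≡ 23, 7^8 ≡ 23² = 529 ≡ 37, 7^16 ≡ 37² = 1369 ≡ 16, 7^32 ≡ 16² = 256 ≡ 10. Since 33 = 32 + 1, 7^33 ≡ 10·7: 10·7 = 70 ≡ 29. So 7^33 ≡ 29 (mod 41).
Hence T⁻¹(7) = 29.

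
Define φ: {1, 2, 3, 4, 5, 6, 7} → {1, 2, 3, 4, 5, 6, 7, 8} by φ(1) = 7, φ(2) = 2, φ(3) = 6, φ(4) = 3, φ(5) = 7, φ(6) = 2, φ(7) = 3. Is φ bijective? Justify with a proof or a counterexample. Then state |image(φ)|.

4

φ(1) = 7 = φ(5) with 1 ≠ 5, so φ is not injective, hence not bijective.
The image of φ is {2, 3, 6, 7}, which has 4 elements.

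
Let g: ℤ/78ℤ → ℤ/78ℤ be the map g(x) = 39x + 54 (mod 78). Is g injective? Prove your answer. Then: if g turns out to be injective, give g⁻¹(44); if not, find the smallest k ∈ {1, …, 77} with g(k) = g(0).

2

We have gcd(39, 78) = 39 > 1. Taking s = 0 and t = 2: g(0) = 54 and g(2) = 39·2 + 54 = 132 ≡ 54 (mod 78).
So g(0) = g(2) while 0 ≠ 2, therefore g is not injective.
Since g is not injective, we find the least positive k with g(k) = g(0): this means 39k ≡ 0 (mod 78), i.e. 78 ∣ 39k. Since gcd(39, 78) = 39, dividing through by 39 this holds exactly when 2 ∣ k.
The smallest positive such k is 2.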